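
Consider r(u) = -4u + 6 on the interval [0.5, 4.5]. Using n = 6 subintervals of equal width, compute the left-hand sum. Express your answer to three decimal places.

Δu = (4.5 − 0.5)/6 = 2/3.
Left endpoints: 0.5, 7/6, 11/6, 2.5, 19/6, 23/6.
r(0.5) = 4, r(7/6) = 4/3, r(11/6) = -4/3, r(2.5) = -4, r(19/6) = -20/3, r(23/6) = -28/3.
Sum = Δu · [r(0.5) + r(7/6) + r(11/6) + ...].
Sum ≈ -10.667.

-10.667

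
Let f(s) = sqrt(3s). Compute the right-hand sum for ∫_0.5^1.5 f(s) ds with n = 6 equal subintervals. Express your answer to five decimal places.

1.78659

Δs = (1.5 − 0.5)/6 = 1/6.
Right endpoints: 2/3, 5/6, 1, 7/6, 4/3, 1.5.
f(2/3) ≈ 1.41421, f(5/6) ≈ 1.58114, f(1) ≈ 1.73205, f(7/6) ≈ 1.87083, f(4/3) ≈ 2.00000, f(1.5) ≈ 2.12132.
Sum = Δs · [f(2/3) + f(5/6) + f(1) + ...].
Sum ≈ 1.78659.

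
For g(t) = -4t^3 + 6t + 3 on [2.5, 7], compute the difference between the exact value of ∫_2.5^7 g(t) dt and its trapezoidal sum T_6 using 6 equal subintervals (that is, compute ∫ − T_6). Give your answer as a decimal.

24.046875

Exact integral: ∫_2.5^7 g(t) dt = -2220.1875.
T_6 = -2244.234375.
Error = -2220.1875 − (-2244.234375) = 24.046875.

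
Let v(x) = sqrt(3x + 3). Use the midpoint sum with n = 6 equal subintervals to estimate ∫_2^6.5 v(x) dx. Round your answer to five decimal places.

Δx = (6.5 − 2)/6 = 0.75.
Midpoints: 2.375, 3.125, 3.875, 4.625, 5.375, 6.125.
v(2.375) ≈ 3.18198, v(3.125) ≈ 3.51781, v(3.875) ≈ 3.82426, v(4.625) ≈ 4.10792, v(5.375) ≈ 4.37321, v(6.125) ≈ 4.62331.
Sum = Δx · [v(2.375) + v(3.125) + v(3.875) + ...].
Sum ≈ 17.72138.

17.72138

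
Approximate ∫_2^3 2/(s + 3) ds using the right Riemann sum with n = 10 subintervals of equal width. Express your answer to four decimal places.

Δs = (3 − 2)/10 = 0.1.
Right endpoints: 2.1, 2.2, 2.3, 2.4, 2.5, 2.6, 2.7, 2.8, 2.9, 3.
f(2.1) = 20/51, f(2.2) = 5/13, f(2.3) = 20/53, f(2.4) = 10/27, f(2.5) = 4/11, f(2.6) = 5/14, f(2.7) = 20/57, f(2.8) = 10/29, f(2.9) = 20/59, f(3) = 1/3.
Sum = Δs · [f(2.1) + f(2.2) + f(2.3) + ...].
Sum ≈ 0.3613.

0.3613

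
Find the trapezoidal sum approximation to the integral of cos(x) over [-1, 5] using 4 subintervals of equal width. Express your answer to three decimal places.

Δx = (5 − (-1))/4 = 1.5.
f(-1) ≈ 0.540, f(0.5) ≈ 0.878, f(2) ≈ -0.416, f(3.5) ≈ -0.936, f(5) ≈ 0.284.
T_4 = (Δx/2)·[f(x_0) + 2f(x_1) + 2f(x_2) + 2f(x_3) + f(x_4)].
Sum ≈ -0.095.

-0.095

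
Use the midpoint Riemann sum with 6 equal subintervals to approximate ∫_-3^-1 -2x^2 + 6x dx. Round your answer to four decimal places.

-41.2963

Δx = (-1 − (-3))/6 = 1/3.
Midpoints: -17/6, -2.5, -13/6, -11/6, -1.5, -7/6.
f(-17/6) = -595/18, f(-2.5) = -27.5, f(-13/6) = -403/18, f(-11/6) = -319/18, f(-1.5) = -13.5, f(-7/6) = -175/18.
Sum = Δx · [f(-17/6) + f(-2.5) + f(-13/6) + ...].
Sum ≈ -41.2963.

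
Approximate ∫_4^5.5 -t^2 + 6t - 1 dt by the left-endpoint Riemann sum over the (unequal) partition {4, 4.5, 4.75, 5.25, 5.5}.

Subinterval widths: 0.5, 0.25, 0.5, 0.25.
Left endpoints: 4, 4.5, 4.75, 5.25.
f(4) = 7, f(4.5) = 5.75, f(4.75) = 4.9375, f(5.25) = 2.9375.
Sum = Σ Δt_i · f(t_i).
Sum = 8.140625.

8.140625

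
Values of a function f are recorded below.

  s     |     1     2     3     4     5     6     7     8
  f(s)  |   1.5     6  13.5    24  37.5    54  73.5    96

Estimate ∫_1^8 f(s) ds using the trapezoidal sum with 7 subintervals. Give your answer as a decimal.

257.25

Δs = 1.
T_7 = (1/2)·[1.5 + 2·6 + 2·13.5 + 2·24 + 2·37.5 + 2·54 + 2·73.5 + 96] = 257.25.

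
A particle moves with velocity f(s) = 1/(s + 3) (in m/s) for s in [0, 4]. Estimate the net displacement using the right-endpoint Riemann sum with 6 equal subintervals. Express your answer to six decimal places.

0.787146

Δs = (4 − 0)/6 = 2/3.
Right endpoints: 2/3, 4/3, 2, 8/3, 10/3, 4.
f(2/3) = 3/11, f(4/3) = 3/13, f(2) = 0.2, f(8/3) = 3/17, f(10/3) = 3/19, f(4) = 1/7.
Sum = Δs · [f(2/3) + f(4/3) + f(2) + ...].
Sum ≈ 0.787146.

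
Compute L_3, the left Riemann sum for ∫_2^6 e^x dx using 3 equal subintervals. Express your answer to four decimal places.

Δx = (6 − 2)/3 = 4/3.
Left endpoints: 2, 10/3, 14/3.
f(2) ≈ 7.3891, f(10/3) ≈ 28.0316, f(14/3) ≈ 106.3427.
Sum = Δx · [f(2) + f(10/3) + f(14/3)].
Sum ≈ 189.0178.

189.0178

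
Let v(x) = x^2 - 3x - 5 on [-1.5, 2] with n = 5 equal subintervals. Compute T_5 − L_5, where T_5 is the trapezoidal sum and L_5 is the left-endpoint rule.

-3.0625

T_5 = -16.0475.
L_5 = -12.985.
T_5 − L_5 = -3.0625.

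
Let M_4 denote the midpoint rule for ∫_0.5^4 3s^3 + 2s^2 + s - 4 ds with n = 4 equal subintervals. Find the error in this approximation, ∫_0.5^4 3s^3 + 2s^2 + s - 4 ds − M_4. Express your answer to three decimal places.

4.969

Exact integral: ∫_0.5^4 f(s) ds ≈ 228.41146.
M_4 ≈ 223.44287.
Error ≈ 228.41146 − 223.44287 ≈ 4.969.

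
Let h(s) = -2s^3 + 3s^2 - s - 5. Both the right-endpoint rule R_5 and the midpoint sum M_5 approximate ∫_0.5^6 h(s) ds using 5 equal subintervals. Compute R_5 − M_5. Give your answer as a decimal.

R_5 = -677.27.
M_5 = -468.318125.
R_5 − M_5 = -208.951875.

-208.951875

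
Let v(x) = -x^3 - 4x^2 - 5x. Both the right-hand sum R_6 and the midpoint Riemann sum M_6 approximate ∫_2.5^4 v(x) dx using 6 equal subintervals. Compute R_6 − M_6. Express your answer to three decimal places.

R_6 = -155.18359375.
M_6 ≈ -143.00195.
R_6 − M_6 ≈ -12.182.

-12.182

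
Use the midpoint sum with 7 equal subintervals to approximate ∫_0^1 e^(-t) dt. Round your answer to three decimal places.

Δt = (1 − 0)/7 = 1/7.
Midpoints: 1/14, 3/14, 5/14, 0.5, 9/14, 11/14, 13/14.
f(1/14) ≈ 0.931, f(3/14) ≈ 0.807, f(5/14) ≈ 0.700, f(0.5) ≈ 0.607, f(9/14) ≈ 0.526, f(11/14) ≈ 0.456, f(13/14) ≈ 0.395.
Sum = Δt · [f(1/14) + f(3/14) + f(5/14) + ...].
Sum ≈ 0.632.

0.632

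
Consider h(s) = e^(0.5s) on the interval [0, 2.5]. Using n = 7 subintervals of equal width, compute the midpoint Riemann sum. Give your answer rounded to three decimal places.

Δs = (2.5 − 0)/7 = 5/14.
Midpoints: 5/28, 15/28, 25/28, 1.25, 45/28, 55/28, 65/28.
h(5/28) ≈ 1.093, h(15/28) ≈ 1.307, h(25/28) ≈ 1.563, h(1.25) ≈ 1.868, h(45/28) ≈ 2.234, h(55/28) ≈ 2.670, h(65/28) ≈ 3.192.
Sum = Δs · [h(5/28) + h(15/28) + h(25/28) + ...].
Sum ≈ 4.974.

4.974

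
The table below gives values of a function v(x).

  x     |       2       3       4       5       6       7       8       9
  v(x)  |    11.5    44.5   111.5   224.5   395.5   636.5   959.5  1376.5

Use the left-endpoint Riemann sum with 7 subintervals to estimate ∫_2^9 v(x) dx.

Δx = 1.
Sum = 1·[11.5 + 44.5 + 111.5 + 224.5 + 395.5 + 636.5 + 959.5] = 2383.5.

2383.5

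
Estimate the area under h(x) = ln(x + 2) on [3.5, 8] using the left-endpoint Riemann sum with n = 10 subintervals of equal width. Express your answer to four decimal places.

9.0138

Δx = (8 − 3.5)/10 = 0.45.
Left endpoints: 3.5, 3.95, 4.4, 4.85, 5.3, 5.75, 6.2, 6.65, 7.1, 7.55.
h(3.5) ≈ 1.7047, h(3.95) ≈ 1.7834, h(4.4) ≈ 1.8563, h(4.85) ≈ 1.9242, h(5.3) ≈ 1.9879, h(5.75) ≈ 2.0477, h(6.2) ≈ 2.1041, h(6.65) ≈ 2.1576, h(7.1) ≈ 2.2083, h(7.55) ≈ 2.2565.
Sum = Δx · [h(3.5) + h(3.95) + h(4.4) + ...].
Sum ≈ 9.0138.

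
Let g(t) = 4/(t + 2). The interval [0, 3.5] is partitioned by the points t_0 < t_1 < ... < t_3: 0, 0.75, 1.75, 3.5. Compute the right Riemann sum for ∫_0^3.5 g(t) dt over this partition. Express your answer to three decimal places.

3.430

Subinterval widths: 0.75, 1, 1.75.
Right endpoints: 0.75, 1.75, 3.5.
g(0.75) = 16/11, g(1.75) = 16/15, g(3.5) = 8/11.
Sum = Σ Δt_i · g(t_i).
Sum ≈ 3.430.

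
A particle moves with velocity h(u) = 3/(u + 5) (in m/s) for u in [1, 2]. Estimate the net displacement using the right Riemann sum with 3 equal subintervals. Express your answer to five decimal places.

0.45075

Δu = (2 − 1)/3 = 1/3.
Right endpoints: 4/3, 5/3, 2.
h(4/3) = 9/19, h(5/3) = 0.45, h(2) = 3/7.
Sum = Δu · [h(4/3) + h(5/3) + h(2)].
Sum ≈ 0.45075.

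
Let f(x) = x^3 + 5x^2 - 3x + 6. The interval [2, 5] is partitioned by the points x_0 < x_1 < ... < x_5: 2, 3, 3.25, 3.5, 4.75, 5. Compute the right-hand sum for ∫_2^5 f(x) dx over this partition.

Subinterval widths: 1, 0.25, 0.25, 1.25, 0.25.
Right endpoints: 3, 3.25, 3.5, 4.75, 5.
f(3) = 69, f(3.25) = 83.390625, f(3.5) = 99.625, f(4.75) = 211.734375, f(5) = 241.
Sum = Σ Δx_i · f(x_i).
Sum = 439.671875.

439.671875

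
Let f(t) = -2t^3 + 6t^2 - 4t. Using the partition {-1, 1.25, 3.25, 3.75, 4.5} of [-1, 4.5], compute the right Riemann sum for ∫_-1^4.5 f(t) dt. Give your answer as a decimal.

Subinterval widths: 2.25, 2, 0.5, 0.75.
Right endpoints: 1.25, 3.25, 3.75, 4.5.
f(1.25) = 0.46875, f(3.25) = -18.28125, f(3.75) = -36.09375, f(4.5) = -78.75.
Sum = Σ Δt_i · f(t_i).
Sum = -112.6171875.

-112.6171875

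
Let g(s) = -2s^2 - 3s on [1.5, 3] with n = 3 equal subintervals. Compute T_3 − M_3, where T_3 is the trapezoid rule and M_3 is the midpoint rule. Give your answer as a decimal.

-0.1875

T_3 = -26.
M_3 = -25.8125.
T_3 − M_3 = -0.1875.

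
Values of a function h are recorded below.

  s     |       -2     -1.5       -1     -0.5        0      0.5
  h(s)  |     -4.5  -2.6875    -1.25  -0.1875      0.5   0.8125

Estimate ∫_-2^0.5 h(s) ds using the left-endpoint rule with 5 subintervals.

-4.0625

Δs = 0.5.
Sum = 0.5·[(-4.5) + (-2.6875) + (-1.25) + (-0.1875) + 0.5] = -4.0625.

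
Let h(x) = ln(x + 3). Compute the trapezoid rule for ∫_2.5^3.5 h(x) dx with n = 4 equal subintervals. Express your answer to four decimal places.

1.7905

Δx = (3.5 − 2.5)/4 = 0.25.
h(2.5) ≈ 1.7047, h(2.75) ≈ 1.7492, h(3) ≈ 1.7918, h(3.25) ≈ 1.8326, h(3.5) ≈ 1.8718.
T_4 = (Δx/2)·[h(x_0) + 2h(x_1) + 2h(x_2) + 2h(x_3) + h(x_4)].
Sum ≈ 1.7905.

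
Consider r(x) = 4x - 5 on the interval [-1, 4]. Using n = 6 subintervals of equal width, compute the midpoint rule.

Δx = (4 − (-1))/6 = 5/6.
Midpoints: -7/12, 0.25, 13/12, 23/12, 2.75, 43/12.
r(-7/12) = -22/3, r(0.25) = -4, r(13/12) = -2/3, r(23/12) = 8/3, r(2.75) = 6, r(43/12) = 28/3.
Sum = Δx · [r(-7/12) + r(0.25) + r(13/12) + ...].
Sum = 5.

5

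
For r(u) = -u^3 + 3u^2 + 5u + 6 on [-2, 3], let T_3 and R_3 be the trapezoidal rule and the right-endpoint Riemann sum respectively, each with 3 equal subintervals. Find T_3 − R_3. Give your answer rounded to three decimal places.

-4.167

T_3 ≈ 64.72222.
R_3 ≈ 68.88889.
T_3 − R_3 ≈ -4.167.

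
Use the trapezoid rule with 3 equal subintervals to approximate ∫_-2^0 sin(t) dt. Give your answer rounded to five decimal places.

-1.36330

Δt = (0 − (-2))/3 = 2/3.
f(-2) ≈ -0.90930, f(-4/3) ≈ -0.97194, f(-2/3) ≈ -0.61837, f(0) ≈ 0.00000.
T_3 = (Δt/2)·[f(t_0) + 2f(t_1) + 2f(t_2) + f(t_3)].
Sum ≈ -1.36330.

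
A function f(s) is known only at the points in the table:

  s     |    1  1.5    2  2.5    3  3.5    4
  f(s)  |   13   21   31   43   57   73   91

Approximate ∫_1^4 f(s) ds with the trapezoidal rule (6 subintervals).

138.5

Δs = 0.5.
T_6 = (0.5/2)·[13 + 2·21 + 2·31 + 2·43 + 2·57 + 2·73 + 91] = 138.5.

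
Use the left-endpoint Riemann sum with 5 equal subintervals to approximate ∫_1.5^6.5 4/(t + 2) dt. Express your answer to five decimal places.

3.90774

Δt = (6.5 − 1.5)/5 = 1.
Left endpoints: 1.5, 2.5, 3.5, 4.5, 5.5.
f(1.5) = 8/7, f(2.5) = 8/9, f(3.5) = 8/11, f(4.5) = 8/13, f(5.5) = 8/15.
Sum = Δt · [f(1.5) + f(2.5) + f(3.5) + f(4.5) + f(5.5)].
Sum ≈ 3.90774.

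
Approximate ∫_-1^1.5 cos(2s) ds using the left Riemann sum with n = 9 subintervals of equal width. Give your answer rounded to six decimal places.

Δs = (1.5 − (-1))/9 = 5/18.
Left endpoints: -1, -13/18, -4/9, -1/6, 1/9, 7/18, 2/3, 17/18, 11/9.
f(-1) ≈ -0.416147, f(-13/18) ≈ 0.126016, f(-4/9) ≈ 0.630275, f(-1/6) ≈ 0.944957, f(1/9) ≈ 0.975410, f(7/18) ≈ 0.712475, f(2/3) ≈ 0.235238, f(17/18) ≈ -0.312755, f(11/9) ≈ -0.766676.
Sum = Δs · [f(-1) + f(-13/18) + f(-4/9) + ...].
Sum ≈ 0.591331.

0.591331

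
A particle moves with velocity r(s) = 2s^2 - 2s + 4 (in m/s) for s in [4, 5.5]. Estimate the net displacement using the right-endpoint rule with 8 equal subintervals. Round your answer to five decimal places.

Δs = (5.5 − 4)/8 = 0.1875.
Right endpoints: 4.1875, 4.375, 4.5625, 4.75, 4.9375, 5.125, 5.3125, 5.5.
r(4.1875) = 30.6953125, r(4.375) = 33.53125, r(4.5625) = 36.5078125, r(4.75) = 39.625, r(4.9375) = 42.8828125, r(5.125) = 46.28125, r(5.3125) = 49.8203125, r(5.5) = 53.5.
Sum = Δs · [r(4.1875) + r(4.375) + r(4.5625) + ...].
Sum ≈ 62.40820.

62.40820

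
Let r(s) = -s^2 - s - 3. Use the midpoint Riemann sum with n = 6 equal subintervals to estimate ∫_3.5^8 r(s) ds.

Δs = (8 − 3.5)/6 = 0.75.
Midpoints: 3.875, 4.625, 5.375, 6.125, 6.875, 7.625.
r(3.875) = -21.890625, r(4.625) = -29.015625, r(5.375) = -37.265625, r(6.125) = -46.640625, r(6.875) = -57.140625, r(7.625) = -68.765625.
Sum = Δs · [r(3.875) + r(4.625) + r(5.375) + ...].
Sum = -195.5390625.

-195.5390625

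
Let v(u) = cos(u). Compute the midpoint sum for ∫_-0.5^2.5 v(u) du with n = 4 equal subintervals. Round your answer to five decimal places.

1.10358

Δu = (2.5 − (-0.5))/4 = 0.75.
Midpoints: -0.125, 0.625, 1.375, 2.125.
v(-0.125) ≈ 0.99220, v(0.625) ≈ 0.81096, v(1.375) ≈ 0.19455, v(2.125) ≈ -0.52627.
Sum = Δu · [v(-0.125) + v(0.625) + v(1.375) + v(2.125)].
Sum ≈ 1.10358.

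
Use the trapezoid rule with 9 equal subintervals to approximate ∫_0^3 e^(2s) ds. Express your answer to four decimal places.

208.6122

Δs = (3 − 0)/9 = 1/3.
f(0) ≈ 1.0000, f(1/3) ≈ 1.9477, f(2/3) ≈ 3.7937, f(1) ≈ 7.3891, f(4/3) ≈ 14.3919, f(5/3) ≈ 28.0316, f(2) ≈ 54.5982, f(7/3) ≈ 106.3427, f(8/3) ≈ 207.1272, f(3) ≈ 403.4288.
T_9 = (Δs/2)·[f(s_0) + 2f(s_1) + ... + 2f(s_{8}) + f(s_9)].
Sum ≈ 208.6122.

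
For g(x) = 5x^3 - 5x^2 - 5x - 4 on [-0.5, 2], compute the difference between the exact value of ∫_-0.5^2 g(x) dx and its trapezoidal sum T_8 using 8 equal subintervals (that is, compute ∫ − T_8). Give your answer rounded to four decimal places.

-0.2543

Exact integral: ∫_-0.5^2 g(x) dx ≈ -12.994792.
T_8 ≈ -12.740479.
Error ≈ -12.994792 − (-12.740479) ≈ -0.2543.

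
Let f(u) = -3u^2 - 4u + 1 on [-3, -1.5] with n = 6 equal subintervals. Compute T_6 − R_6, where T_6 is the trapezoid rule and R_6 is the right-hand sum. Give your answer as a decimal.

T_6 = -8.671875.
R_6 = -6.890625.
T_6 − R_6 = -1.78125.

-1.78125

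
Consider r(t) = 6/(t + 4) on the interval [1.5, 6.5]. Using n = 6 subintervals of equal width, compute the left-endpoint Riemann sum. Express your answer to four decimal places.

4.1045

Δt = (6.5 − 1.5)/6 = 5/6.
Left endpoints: 1.5, 7/3, 19/6, 4, 29/6, 17/3.
r(1.5) = 12/11, r(7/3) = 18/19, r(19/6) = 36/43, r(4) = 0.75, r(29/6) = 36/53, r(17/3) = 18/29.
Sum = Δt · [r(1.5) + r(7/3) + r(19/6) + ...].
Sum ≈ 4.1045.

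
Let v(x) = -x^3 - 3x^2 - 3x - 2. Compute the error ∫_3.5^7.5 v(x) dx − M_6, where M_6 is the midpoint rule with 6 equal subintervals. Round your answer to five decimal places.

Exact integral: ∫_3.5^7.5 v(x) dx = -1206.5.
M_6 ≈ -1203.6111111.
Error ≈ -1206.5 − (-1203.6111111) ≈ -2.88889.

-2.88889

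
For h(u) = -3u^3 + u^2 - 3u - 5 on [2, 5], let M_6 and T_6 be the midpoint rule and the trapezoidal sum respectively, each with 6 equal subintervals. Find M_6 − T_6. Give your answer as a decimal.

M_6 = -462.34375.
T_6 = -468.0625.
M_6 − T_6 = 5.71875.

5.71875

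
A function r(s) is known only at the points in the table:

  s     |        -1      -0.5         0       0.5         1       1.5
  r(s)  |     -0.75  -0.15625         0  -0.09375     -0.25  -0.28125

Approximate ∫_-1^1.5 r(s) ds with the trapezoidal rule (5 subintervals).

Δs = 0.5.
T_5 = (0.5/2)·[(-0.75) + 2·(-0.15625) + 2·0 + 2·(-0.09375) + 2·(-0.25) + (-0.28125)] = -0.5078125.

-0.5078125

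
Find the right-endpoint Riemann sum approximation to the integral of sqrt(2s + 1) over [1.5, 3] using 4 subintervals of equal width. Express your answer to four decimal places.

Δs = (3 − 1.5)/4 = 0.375.
Right endpoints: 1.875, 2.25, 2.625, 3.
f(1.875) ≈ 2.1794, f(2.25) ≈ 2.3452, f(2.625) ≈ 2.5000, f(3) ≈ 2.6458.
Sum = Δs · [f(1.875) + f(2.25) + f(2.625) + f(3)].
Sum ≈ 3.6264.

3.6264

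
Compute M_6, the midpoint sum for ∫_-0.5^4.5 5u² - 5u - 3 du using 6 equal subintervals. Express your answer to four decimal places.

85.6366

Δu = (4.5 − (-0.5))/6 = 5/6.
Midpoints: -1/12, 0.75, 19/12, 29/12, 3.25, 49/12.
f(-1/12) = -367/144, f(0.75) = -3.9375, f(19/12) = 233/144, f(29/12) = 2033/144, f(3.25) = 33.5625, f(49/12) = 8633/144.
Sum = Δu · [f(-1/12) + f(0.75) + f(19/12) + ...].
Sum ≈ 85.6366.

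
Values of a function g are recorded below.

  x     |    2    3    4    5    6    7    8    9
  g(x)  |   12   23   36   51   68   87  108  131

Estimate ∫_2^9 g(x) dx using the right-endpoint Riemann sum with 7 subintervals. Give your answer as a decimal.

Δx = 1.
Sum = 1·[23 + 36 + 51 + 68 + 87 + 108 + 131] = 504.

504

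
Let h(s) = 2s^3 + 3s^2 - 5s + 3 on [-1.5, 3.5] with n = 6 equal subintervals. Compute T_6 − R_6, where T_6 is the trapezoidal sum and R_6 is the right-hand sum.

-40.625

T_6 ≈ 113.9583333.
R_6 ≈ 154.5833333.
T_6 − R_6 = -40.625.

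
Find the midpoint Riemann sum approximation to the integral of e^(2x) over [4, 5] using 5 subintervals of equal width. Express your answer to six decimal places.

9459.563897

Δx = (5 − 4)/5 = 0.2.
Midpoints: 4.1, 4.3, 4.5, 4.7, 4.9.
f(4.1) ≈ 3640.950307, f(4.3) ≈ 5431.659591, f(4.5) ≈ 8103.083928, f(4.7) ≈ 12088.380730, f(4.9) ≈ 18033.744928.
Sum = Δx · [f(4.1) + f(4.3) + f(4.5) + f(4.7) + f(4.9)].
Sum ≈ 9459.563897.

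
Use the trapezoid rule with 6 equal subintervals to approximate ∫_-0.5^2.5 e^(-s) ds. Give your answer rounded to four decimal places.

Δs = (2.5 − (-0.5))/6 = 0.5.
f(-0.5) ≈ 1.6487, f(0) ≈ 1.0000, f(0.5) ≈ 0.6065, f(1) ≈ 0.3679, f(1.5) ≈ 0.2231, f(2) ≈ 0.1353, f(2.5) ≈ 0.0821.
T_6 = (Δs/2)·[f(s_0) + 2f(s_1) + ... + 2f(s_{5}) + f(s_6)].
Sum ≈ 1.5991.

1.5991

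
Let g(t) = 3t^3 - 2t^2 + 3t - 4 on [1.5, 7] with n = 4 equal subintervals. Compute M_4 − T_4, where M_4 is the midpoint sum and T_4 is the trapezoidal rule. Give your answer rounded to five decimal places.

M_4 ≈ 1587.2495117.
T_4 ≈ 1681.4853516.
M_4 − T_4 ≈ -94.23584.

-94.23584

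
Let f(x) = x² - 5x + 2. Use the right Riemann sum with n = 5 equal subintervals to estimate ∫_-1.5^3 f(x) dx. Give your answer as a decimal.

Δx = (3 − (-1.5))/5 = 0.9.
Right endpoints: -0.6, 0.3, 1.2, 2.1, 3.
f(-0.6) = 5.36, f(0.3) = 0.59, f(1.2) = -2.56, f(2.1) = -4.09, f(3) = -4.
Sum = Δx · [f(-0.6) + f(0.3) + f(1.2) + f(2.1) + f(3)].
Sum = -4.23.

-4.23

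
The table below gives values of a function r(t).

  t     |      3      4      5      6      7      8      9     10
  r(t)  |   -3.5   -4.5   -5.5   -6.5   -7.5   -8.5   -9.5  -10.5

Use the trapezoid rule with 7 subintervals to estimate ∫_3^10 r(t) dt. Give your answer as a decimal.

-49

Δt = 1.
T_7 = (1/2)·[(-3.5) + 2·(-4.5) + 2·(-5.5) + 2·(-6.5) + 2·(-7.5) + 2·(-8.5) + 2·(-9.5) + (-10.5)] = -49.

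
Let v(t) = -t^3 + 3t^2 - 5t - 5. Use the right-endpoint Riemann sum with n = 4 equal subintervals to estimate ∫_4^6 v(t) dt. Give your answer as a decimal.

-194.5

Δt = (6 − 4)/4 = 0.5.
Right endpoints: 4.5, 5, 5.5, 6.
v(4.5) = -57.875, v(5) = -80, v(5.5) = -108.125, v(6) = -143.
Sum = Δt · [v(4.5) + v(5) + v(5.5) + v(6)].
Sum = -194.5.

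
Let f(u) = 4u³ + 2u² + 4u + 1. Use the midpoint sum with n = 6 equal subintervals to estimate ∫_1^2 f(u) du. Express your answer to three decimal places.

Δu = (2 − 1)/6 = 1/6.
Midpoints: 13/12, 1.25, 17/12, 19/12, 1.75, 23/12.
f(13/12) = 5515/432, f(1.25) = 16.9375, f(17/12) = 9527/432, f(19/12) = 12193/432, f(1.75) = 35.5625, f(23/12) = 19085/432.
Sum = Δu · [f(13/12) + f(1.25) + f(17/12) + ...].
Sum ≈ 26.620.

26.620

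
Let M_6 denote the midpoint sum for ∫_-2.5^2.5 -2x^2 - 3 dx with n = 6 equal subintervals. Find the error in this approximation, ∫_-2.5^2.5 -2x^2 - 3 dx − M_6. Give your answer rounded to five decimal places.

Exact integral: ∫_-2.5^2.5 f(x) dx ≈ -35.8333333.
M_6 ≈ -35.2546296.
Error ≈ -35.8333333 − (-35.2546296) ≈ -0.57870.

-0.57870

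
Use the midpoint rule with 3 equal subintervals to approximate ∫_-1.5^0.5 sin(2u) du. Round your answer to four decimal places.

-0.8249

Δu = (0.5 − (-1.5))/3 = 2/3.
Midpoints: -7/6, -0.5, 1/6.
f(-7/6) ≈ -0.7231, f(-0.5) ≈ -0.8415, f(1/6) ≈ 0.3272.
Sum = Δu · [f(-7/6) + f(-0.5) + f(1/6)].
Sum ≈ -0.8249.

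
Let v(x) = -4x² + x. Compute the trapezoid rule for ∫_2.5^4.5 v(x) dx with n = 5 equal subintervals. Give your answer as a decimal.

-93.88

Δx = (4.5 − 2.5)/5 = 0.4.
v(2.5) = -22.5, v(2.9) = -30.74, v(3.3) = -40.26, v(3.7) = -51.06, v(4.1) = -63.14, v(4.5) = -76.5.
T_5 = (Δx/2)·[v(x_0) + 2v(x_1) + ... + 2v(x_{4}) + v(x_5)].
Sum = -93.88.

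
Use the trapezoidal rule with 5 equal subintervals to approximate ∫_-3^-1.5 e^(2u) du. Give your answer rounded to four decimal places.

Δu = (-1.5 − (-3))/5 = 0.3.
f(-3) ≈ 0.0025, f(-2.7) ≈ 0.0045, f(-2.4) ≈ 0.0082, f(-2.1) ≈ 0.0150, f(-1.8) ≈ 0.0273, f(-1.5) ≈ 0.0498.
T_5 = (Δu/2)·[f(u_0) + 2f(u_1) + ... + 2f(u_{4}) + f(u_5)].
Sum ≈ 0.0244.

0.0244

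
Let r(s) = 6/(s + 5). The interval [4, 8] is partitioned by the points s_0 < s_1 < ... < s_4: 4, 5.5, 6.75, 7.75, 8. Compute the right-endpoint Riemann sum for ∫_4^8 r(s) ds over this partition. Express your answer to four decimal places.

Subinterval widths: 1.5, 1.25, 1, 0.25.
Right endpoints: 5.5, 6.75, 7.75, 8.
r(5.5) = 4/7, r(6.75) = 24/47, r(7.75) = 8/17, r(8) = 6/13.
Sum = Σ Δs_i · r(s_i).
Sum ≈ 2.0814.

2.0814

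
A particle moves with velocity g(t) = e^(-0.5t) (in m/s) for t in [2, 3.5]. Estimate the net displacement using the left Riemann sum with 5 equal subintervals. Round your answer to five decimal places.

0.41805

Δt = (3.5 − 2)/5 = 0.3.
Left endpoints: 2, 2.3, 2.6, 2.9, 3.2.
g(2) ≈ 0.36788, g(2.3) ≈ 0.31664, g(2.6) ≈ 0.27253, g(2.9) ≈ 0.23457, g(3.2) ≈ 0.20190.
Sum = Δt · [g(2) + g(2.3) + g(2.6) + g(2.9) + g(3.2)].
Sum ≈ 0.41805.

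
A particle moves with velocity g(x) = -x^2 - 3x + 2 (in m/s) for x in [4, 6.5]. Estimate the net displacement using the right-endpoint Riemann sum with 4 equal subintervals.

-115.29296875

Δx = (6.5 − 4)/4 = 0.625.
Right endpoints: 4.625, 5.25, 5.875, 6.5.
g(4.625) = -33.265625, g(5.25) = -41.3125, g(5.875) = -50.140625, g(6.5) = -59.75.
Sum = Δx · [g(4.625) + g(5.25) + g(5.875) + g(6.5)].
Sum = -115.29296875.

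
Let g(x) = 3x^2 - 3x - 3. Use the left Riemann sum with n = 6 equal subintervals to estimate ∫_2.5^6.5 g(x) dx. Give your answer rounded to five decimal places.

161.88889

Δx = (6.5 − 2.5)/6 = 2/3.
Left endpoints: 2.5, 19/6, 23/6, 4.5, 31/6, 35/6.
g(2.5) = 8.25, g(19/6) = 211/12, g(23/6) = 355/12, g(4.5) = 44.25, g(31/6) = 739/12, g(35/6) = 979/12.
Sum = Δx · [g(2.5) + g(19/6) + g(23/6) + ...].
Sum ≈ 161.88889.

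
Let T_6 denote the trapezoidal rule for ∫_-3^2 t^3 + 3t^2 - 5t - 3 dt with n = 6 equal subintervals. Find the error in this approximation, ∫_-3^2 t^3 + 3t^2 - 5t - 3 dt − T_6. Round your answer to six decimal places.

-0.868056

Exact integral: ∫_-3^2 f(t) dt = 16.25.
T_6 ≈ 17.11805556.
Error ≈ 16.25 − 17.11805556 ≈ -0.868056.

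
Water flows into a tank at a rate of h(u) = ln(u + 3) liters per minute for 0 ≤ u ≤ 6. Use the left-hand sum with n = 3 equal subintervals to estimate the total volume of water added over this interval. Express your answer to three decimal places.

9.308

Δu = (6 − 0)/3 = 2.
Left endpoints: 0, 2, 4.
h(0) ≈ 1.099, h(2) ≈ 1.609, h(4) ≈ 1.946.
Sum = Δu · [h(0) + h(2) + h(4)].
Sum ≈ 9.308.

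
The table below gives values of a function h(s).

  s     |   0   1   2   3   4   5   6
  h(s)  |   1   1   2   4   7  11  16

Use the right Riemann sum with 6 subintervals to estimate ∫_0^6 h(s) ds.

Δs = 1.
Sum = 1·[1 + 2 + 4 + 7 + 11 + 16] = 41.

41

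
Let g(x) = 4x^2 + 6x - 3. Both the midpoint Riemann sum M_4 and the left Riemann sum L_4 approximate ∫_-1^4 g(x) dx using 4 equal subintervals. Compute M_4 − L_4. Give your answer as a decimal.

M_4 = 114.0625.
L_4 = 65.625.
M_4 − L_4 = 48.4375.

48.4375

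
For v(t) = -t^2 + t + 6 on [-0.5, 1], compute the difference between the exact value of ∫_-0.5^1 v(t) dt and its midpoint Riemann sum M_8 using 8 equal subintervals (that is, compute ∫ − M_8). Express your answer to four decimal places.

-0.0044

Exact integral: ∫_-0.5^1 v(t) dt = 9.
M_8 ≈ 9.004395.
Error ≈ 9 − 9.004395 ≈ -0.0044.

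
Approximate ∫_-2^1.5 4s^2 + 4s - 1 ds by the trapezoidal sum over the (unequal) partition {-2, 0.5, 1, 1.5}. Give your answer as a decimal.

18.75

Subinterval widths: 2.5, 0.5, 0.5.
f(-2) = 7, f(0.5) = 2, f(1) = 7, f(1.5) = 14.
On each subinterval the trapezoid contributes (Δs_i/2)·[f(s_{i-1}) + f(s_i)].
Sum = 18.75.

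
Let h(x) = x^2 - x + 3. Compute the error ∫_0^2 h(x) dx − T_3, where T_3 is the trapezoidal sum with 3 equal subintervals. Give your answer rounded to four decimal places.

Exact integral: ∫_0^2 h(x) dx ≈ 6.666667.
T_3 ≈ 6.814815.
Error ≈ 6.666667 − 6.814815 ≈ -0.1481.

-0.1481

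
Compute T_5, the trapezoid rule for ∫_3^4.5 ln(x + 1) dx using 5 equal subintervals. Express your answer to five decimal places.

2.33043

Δx = (4.5 − 3)/5 = 0.3.
f(3) ≈ 1.38629, f(3.3) ≈ 1.45862, f(3.6) ≈ 1.52606, f(3.9) ≈ 1.58924, f(4.2) ≈ 1.64866, f(4.5) ≈ 1.70475.
T_5 = (Δx/2)·[f(x_0) + 2f(x_1) + ... + 2f(x_{4}) + f(x_5)].
Sum ≈ 2.33043.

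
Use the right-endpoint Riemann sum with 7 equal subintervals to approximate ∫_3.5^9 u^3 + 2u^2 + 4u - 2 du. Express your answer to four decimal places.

2530.6033

Δu = (9 − 3.5)/7 = 11/14.
Right endpoints: 30/7, 71/14, 41/7, 93/14, 52/7, 115/14, 9.
f(30/7) = 44794/343, f(71/14) = 549235/2744, f(41/7) = 99805/343, f(93/14) = 1113953/2744, f(52/7) = 187970/343, f(115/14) = 1975847/2744, f(9) = 925.
Sum = Δu · [f(30/7) + f(71/14) + f(41/7) + ...].
Sum ≈ 2530.6033.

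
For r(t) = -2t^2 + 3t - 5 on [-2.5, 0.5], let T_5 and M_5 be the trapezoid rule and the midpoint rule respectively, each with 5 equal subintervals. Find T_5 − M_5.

T_5 = -34.86.
M_5 = -34.32.
T_5 − M_5 = -0.54.

-0.54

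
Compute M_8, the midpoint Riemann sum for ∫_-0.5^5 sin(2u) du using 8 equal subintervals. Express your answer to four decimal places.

0.7472

Δu = (5 − (-0.5))/8 = 0.6875.
Midpoints: -0.15625, 0.53125, 1.21875, 1.90625, 2.59375, 3.28125, 3.96875, 4.65625.
f(-0.15625) ≈ -0.3074, f(0.53125) ≈ 0.8736, f(1.21875) ≈ 0.6473, f(1.90625) ≈ -0.6217, f(2.59375) ≈ -0.8892, f(3.28125) ≈ 0.2757, f(3.96875) ≈ 0.9965, f(4.65625) ≈ 0.1120.
Sum = Δu · [f(-0.15625) + f(0.53125) + f(1.21875) + ...].
Sum ≈ 0.7472.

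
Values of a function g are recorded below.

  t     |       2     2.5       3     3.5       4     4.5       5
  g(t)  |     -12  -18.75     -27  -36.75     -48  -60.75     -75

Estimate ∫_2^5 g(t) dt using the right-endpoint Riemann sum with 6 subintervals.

Δt = 0.5.
Sum = 0.5·[(-18.75) + (-27) + (-36.75) + (-48) + (-60.75) + (-75)] = -133.125.

-133.125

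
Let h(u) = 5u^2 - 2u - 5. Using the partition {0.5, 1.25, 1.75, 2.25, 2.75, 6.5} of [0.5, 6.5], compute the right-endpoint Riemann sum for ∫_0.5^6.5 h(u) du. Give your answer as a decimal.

Subinterval widths: 0.75, 0.5, 0.5, 0.5, 3.75.
Right endpoints: 1.25, 1.75, 2.25, 2.75, 6.5.
h(1.25) = 0.3125, h(1.75) = 6.8125, h(2.25) = 15.8125, h(2.75) = 27.3125, h(6.5) = 193.25.
Sum = Σ Δu_i · h(u_i).
Sum = 749.890625.

749.890625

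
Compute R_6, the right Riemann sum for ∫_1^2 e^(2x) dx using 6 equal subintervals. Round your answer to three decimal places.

Δx = (2 − 1)/6 = 1/6.
Right endpoints: 7/6, 4/3, 1.5, 5/3, 11/6, 2.
f(7/6) ≈ 10.312, f(4/3) ≈ 14.392, f(1.5) ≈ 20.086, f(5/3) ≈ 28.032, f(11/6) ≈ 39.121, f(2) ≈ 54.598.
Sum = Δx · [f(7/6) + f(4/3) + f(1.5) + ...].
Sum ≈ 27.757.

27.757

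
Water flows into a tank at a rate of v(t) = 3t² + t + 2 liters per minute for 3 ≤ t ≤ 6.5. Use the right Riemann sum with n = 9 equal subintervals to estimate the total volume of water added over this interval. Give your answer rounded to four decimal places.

291.5910

Δt = (6.5 − 3)/9 = 7/18.
Right endpoints: 61/18, 34/9, 25/6, 41/9, 89/18, 16/3, 103/18, 55/9, 6.5.
v(61/18) = 4303/108, v(34/9) = 1312/27, v(25/6) = 58.25, v(41/9) = 1858/27, v(89/18) = 8671/108, v(16/3) = 278/3, v(103/18) = 11443/108, v(55/9) = 3244/27, v(6.5) = 135.25.
Sum = Δt · [v(61/18) + v(34/9) + v(25/6) + ...].
Sum ≈ 291.5910.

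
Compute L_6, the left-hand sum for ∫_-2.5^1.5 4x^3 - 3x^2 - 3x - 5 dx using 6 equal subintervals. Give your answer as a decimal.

-95

Δx = (1.5 − (-2.5))/6 = 2/3.
Left endpoints: -2.5, -11/6, -7/6, -0.5, 1/6, 5/6.
f(-2.5) = -78.75, f(-11/6) = -3697/108, f(-7/6) = -1289/108, f(-0.5) = -4.75, f(1/6) = -601/108, f(5/6) = -785/108.
Sum = Δx · [f(-2.5) + f(-11/6) + f(-7/6) + ...].
Sum = -95.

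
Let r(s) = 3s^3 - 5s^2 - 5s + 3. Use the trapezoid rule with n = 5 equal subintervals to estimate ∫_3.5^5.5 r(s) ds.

Δs = (5.5 − 3.5)/5 = 0.4.
r(3.5) = 52.875, r(3.9) = 85.407, r(4.3) = 127.571, r(4.7) = 180.519, r(5.1) = 245.403, r(5.5) = 323.375.
T_5 = (Δs/2)·[r(s_0) + 2r(s_1) + ... + 2r(s_{4}) + r(s_5)].
Sum = 330.81.

330.81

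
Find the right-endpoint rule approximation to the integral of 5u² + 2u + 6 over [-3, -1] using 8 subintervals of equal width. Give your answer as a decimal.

Δu = (-1 − (-3))/8 = 0.25.
Right endpoints: -2.75, -2.5, -2.25, -2, -1.75, -1.5, -1.25, -1.
f(-2.75) = 38.3125, f(-2.5) = 32.25, f(-2.25) = 26.8125, f(-2) = 22, f(-1.75) = 17.8125, f(-1.5) = 14.25, f(-1.25) = 11.3125, f(-1) = 9.
Sum = Δu · [f(-2.75) + f(-2.5) + f(-2.25) + ...].
Sum = 42.9375.

42.9375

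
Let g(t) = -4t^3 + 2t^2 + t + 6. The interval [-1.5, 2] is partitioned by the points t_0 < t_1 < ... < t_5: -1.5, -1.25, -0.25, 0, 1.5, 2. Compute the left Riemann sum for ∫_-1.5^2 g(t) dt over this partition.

Subinterval widths: 0.25, 1, 0.25, 1.5, 0.5.
Left endpoints: -1.5, -1.25, -0.25, 0, 1.5.
g(-1.5) = 22.5, g(-1.25) = 15.6875, g(-0.25) = 5.9375, g(0) = 6, g(1.5) = -1.5.
Sum = Σ Δt_i · g(t_i).
Sum = 31.046875.

31.046875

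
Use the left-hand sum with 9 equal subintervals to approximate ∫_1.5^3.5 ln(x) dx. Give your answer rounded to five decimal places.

1.68076

Δx = (3.5 − 1.5)/9 = 2/9.
Left endpoints: 1.5, 31/18, 35/18, 13/6, 43/18, 47/18, 17/6, 55/18, 59/18.
f(1.5) ≈ 0.40547, f(31/18) ≈ 0.54362, f(35/18) ≈ 0.66498, f(13/6) ≈ 0.77319, f(43/18) ≈ 0.87083, f(47/18) ≈ 0.95978, f(17/6) ≈ 1.04145, f(55/18) ≈ 1.11696, f(59/18) ≈ 1.18717.
Sum = Δx · [f(1.5) + f(31/18) + f(35/18) + ...].
Sum ≈ 1.68076.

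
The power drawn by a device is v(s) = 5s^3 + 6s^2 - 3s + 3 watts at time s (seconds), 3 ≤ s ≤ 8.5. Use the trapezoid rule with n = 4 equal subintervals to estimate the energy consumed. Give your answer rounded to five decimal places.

7679.57910

Δs = (8.5 − 3)/4 = 1.375.
v(3) = 183, v(4.375) = 267991/512, v(5.75) = 1134.671875, v(7.125) = 1072509/512, v(8.5) = 3481.625.
T_4 = (Δs/2)·[v(s_0) + 2v(s_1) + 2v(s_2) + 2v(s_3) + v(s_4)].
Sum ≈ 7679.57910.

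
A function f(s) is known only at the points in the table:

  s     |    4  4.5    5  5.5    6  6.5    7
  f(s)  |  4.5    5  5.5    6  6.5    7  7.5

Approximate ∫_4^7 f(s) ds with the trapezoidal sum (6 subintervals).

Δs = 0.5.
T_6 = (0.5/2)·[4.5 + 2·5 + 2·5.5 + 2·6 + 2·6.5 + 2·7 + 7.5] = 18.

18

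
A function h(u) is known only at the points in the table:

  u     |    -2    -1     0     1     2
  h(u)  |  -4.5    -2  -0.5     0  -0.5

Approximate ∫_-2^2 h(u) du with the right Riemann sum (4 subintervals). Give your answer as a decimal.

-3

Δu = 1.
Sum = 1·[(-2) + (-0.5) + 0 + (-0.5)] = -3.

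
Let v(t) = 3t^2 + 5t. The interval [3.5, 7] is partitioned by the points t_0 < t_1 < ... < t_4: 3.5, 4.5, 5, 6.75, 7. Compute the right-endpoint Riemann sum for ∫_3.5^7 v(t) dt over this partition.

477.015625

Subinterval widths: 1, 0.5, 1.75, 0.25.
Right endpoints: 4.5, 5, 6.75, 7.
v(4.5) = 83.25, v(5) = 100, v(6.75) = 170.4375, v(7) = 182.
Sum = Σ Δt_i · v(t_i).
Sum = 477.015625.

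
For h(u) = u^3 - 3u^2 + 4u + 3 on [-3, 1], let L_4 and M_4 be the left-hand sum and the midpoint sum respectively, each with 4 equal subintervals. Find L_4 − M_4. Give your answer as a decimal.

-40

L_4 = -90.
M_4 = -50.
L_4 − M_4 = -40.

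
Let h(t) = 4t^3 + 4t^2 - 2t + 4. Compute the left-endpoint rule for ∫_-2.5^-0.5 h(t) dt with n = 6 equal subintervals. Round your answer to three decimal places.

Δt = (-0.5 − (-2.5))/6 = 1/3.
Left endpoints: -2.5, -13/6, -11/6, -1.5, -7/6, -5/6.
h(-2.5) = -28.5, h(-13/6) = -733/54, h(-11/6) = -191/54, h(-1.5) = 2.5, h(-7/6) = 293/54, h(-5/6) = 331/54.
Sum = Δt · [h(-2.5) + h(-13/6) + h(-11/6) + ...].
Sum ≈ -10.519.

-10.519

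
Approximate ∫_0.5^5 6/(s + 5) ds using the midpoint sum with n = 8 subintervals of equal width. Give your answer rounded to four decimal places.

Δs = (5 − 0.5)/8 = 0.5625.
Midpoints: 0.78125, 1.34375, 1.90625, 2.46875, 3.03125, 3.59375, 4.15625, 4.71875.
f(0.78125) = 192/185, f(1.34375) = 192/203, f(1.90625) = 192/221, f(2.46875) = 192/239, f(3.03125) = 192/257, f(3.59375) = 192/275, f(4.15625) = 192/293, f(4.71875) = 192/311.
Sum = Δs · [f(0.78125) + f(1.34375) + f(1.90625) + ...].
Sum ≈ 3.5852.

3.5852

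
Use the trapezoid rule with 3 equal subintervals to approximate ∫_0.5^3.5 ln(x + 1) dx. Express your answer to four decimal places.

3.1238

Δx = (3.5 − 0.5)/3 = 1.
f(0.5) ≈ 0.4055, f(1.5) ≈ 0.9163, f(2.5) ≈ 1.2528, f(3.5) ≈ 1.5041.
T_3 = (Δx/2)·[f(x_0) + 2f(x_1) + 2f(x_2) + f(x_3)].
Sum ≈ 3.1238.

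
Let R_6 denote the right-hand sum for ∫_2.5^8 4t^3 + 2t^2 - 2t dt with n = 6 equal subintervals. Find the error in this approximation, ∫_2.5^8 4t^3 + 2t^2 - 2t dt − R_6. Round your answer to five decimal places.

-1007.98322

Exact integral: ∫_2.5^8 f(t) dt ≈ 4330.1041667.
R_6 ≈ 5338.0873843.
Error ≈ 4330.1041667 − 5338.0873843 ≈ -1007.98322.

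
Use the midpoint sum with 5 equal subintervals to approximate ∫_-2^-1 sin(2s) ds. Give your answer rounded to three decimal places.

-0.120

Δs = (-1 − (-2))/5 = 0.2.
Midpoints: -1.9, -1.7, -1.5, -1.3, -1.1.
f(-1.9) ≈ 0.612, f(-1.7) ≈ 0.256, f(-1.5) ≈ -0.141, f(-1.3) ≈ -0.516, f(-1.1) ≈ -0.808.
Sum = Δs · [f(-1.9) + f(-1.7) + f(-1.5) + f(-1.3) + f(-1.1)].
Sum ≈ -0.120.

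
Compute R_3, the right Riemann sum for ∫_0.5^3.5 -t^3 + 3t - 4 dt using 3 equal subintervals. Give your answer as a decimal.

-51.375

Δt = (3.5 − 0.5)/3 = 1.
Right endpoints: 1.5, 2.5, 3.5.
f(1.5) = -2.875, f(2.5) = -12.125, f(3.5) = -36.375.
Sum = Δt · [f(1.5) + f(2.5) + f(3.5)].
Sum = -51.375.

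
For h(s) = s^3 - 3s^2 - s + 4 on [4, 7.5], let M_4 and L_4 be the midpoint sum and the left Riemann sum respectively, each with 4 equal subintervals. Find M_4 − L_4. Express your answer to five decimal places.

M_4 ≈ 359.8334961.
L_4 ≈ 267.1689453.
M_4 − L_4 ≈ 92.66455.

92.66455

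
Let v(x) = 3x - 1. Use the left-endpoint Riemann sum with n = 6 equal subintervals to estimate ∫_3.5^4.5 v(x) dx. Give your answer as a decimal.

10.75

Δx = (4.5 − 3.5)/6 = 1/6.
Left endpoints: 3.5, 11/3, 23/6, 4, 25/6, 13/3.
v(3.5) = 9.5, v(11/3) = 10, v(23/6) = 10.5, v(4) = 11, v(25/6) = 11.5, v(13/3) = 12.
Sum = Δx · [v(3.5) + v(11/3) + v(23/6) + ...].
Sum = 10.75.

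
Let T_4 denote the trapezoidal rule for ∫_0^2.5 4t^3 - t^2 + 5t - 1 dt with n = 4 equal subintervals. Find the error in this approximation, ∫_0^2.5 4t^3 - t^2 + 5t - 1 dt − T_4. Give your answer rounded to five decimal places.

-2.27865

Exact integral: ∫_0^2.5 f(t) dt ≈ 46.9791667.
T_4 = 49.2578125.
Error ≈ 46.9791667 − 49.2578125 ≈ -2.27865.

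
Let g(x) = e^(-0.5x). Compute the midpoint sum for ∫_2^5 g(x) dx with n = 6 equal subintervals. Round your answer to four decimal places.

0.5701

Δx = (5 − 2)/6 = 0.5.
Midpoints: 2.25, 2.75, 3.25, 3.75, 4.25, 4.75.
g(2.25) ≈ 0.3247, g(2.75) ≈ 0.2528, g(3.25) ≈ 0.1969, g(3.75) ≈ 0.1534, g(4.25) ≈ 0.1194, g(4.75) ≈ 0.0930.
Sum = Δx · [g(2.25) + g(2.75) + g(3.25) + ...].
Sum ≈ 0.5701.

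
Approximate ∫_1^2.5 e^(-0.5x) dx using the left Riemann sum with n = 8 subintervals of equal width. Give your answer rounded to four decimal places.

Δx = (2.5 − 1)/8 = 0.1875.
Left endpoints: 1, 1.1875, 1.375, 1.5625, 1.75, 1.9375, 2.125, 2.3125.
f(1) ≈ 0.6065, f(1.1875) ≈ 0.5523, f(1.375) ≈ 0.5028, f(1.5625) ≈ 0.4578, f(1.75) ≈ 0.4169, f(1.9375) ≈ 0.3796, f(2.125) ≈ 0.3456, f(2.3125) ≈ 0.3147.
Sum = Δx · [f(1) + f(1.1875) + f(1.375) + ...].
Sum ≈ 0.6705.

0.6705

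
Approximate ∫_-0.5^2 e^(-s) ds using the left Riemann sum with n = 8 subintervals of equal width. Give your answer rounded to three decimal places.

1.762

Δs = (2 − (-0.5))/8 = 0.3125.
Left endpoints: -0.5, -0.1875, 0.125, 0.4375, 0.75, 1.0625, 1.375, 1.6875.
f(-0.5) ≈ 1.649, f(-0.1875) ≈ 1.206, f(0.125) ≈ 0.882, f(0.4375) ≈ 0.646, f(0.75) ≈ 0.472, f(1.0625) ≈ 0.346, f(1.375) ≈ 0.253, f(1.6875) ≈ 0.185.
Sum = Δs · [f(-0.5) + f(-0.1875) + f(0.125) + ...].
Sum ≈ 1.762.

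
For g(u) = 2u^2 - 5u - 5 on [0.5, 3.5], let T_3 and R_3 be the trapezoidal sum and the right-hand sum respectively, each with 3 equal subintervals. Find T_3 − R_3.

T_3 = -15.5.
R_3 = -11.
T_3 − R_3 = -4.5.

-4.5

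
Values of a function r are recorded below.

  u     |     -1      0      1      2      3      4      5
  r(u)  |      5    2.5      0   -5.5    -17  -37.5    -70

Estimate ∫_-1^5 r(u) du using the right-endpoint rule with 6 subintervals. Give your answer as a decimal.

-127.5

Δu = 1.
Sum = 1·[2.5 + 0 + (-5.5) + (-17) + (-37.5) + (-70)] = -127.5.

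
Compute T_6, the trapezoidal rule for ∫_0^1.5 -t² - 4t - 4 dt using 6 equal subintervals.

-11.640625

Δt = (1.5 − 0)/6 = 0.25.
f(0) = -4, f(0.25) = -5.0625, f(0.5) = -6.25, f(0.75) = -7.5625, f(1) = -9, f(1.25) = -10.5625, f(1.5) = -12.25.
T_6 = (Δt/2)·[f(t_0) + 2f(t_1) + ... + 2f(t_{5}) + f(t_6)].
Sum = -11.640625.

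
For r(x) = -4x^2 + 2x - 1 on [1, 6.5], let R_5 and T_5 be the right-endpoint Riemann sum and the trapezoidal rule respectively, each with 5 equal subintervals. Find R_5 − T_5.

-84.7

R_5 = -418.22.
T_5 = -333.52.
R_5 − T_5 = -84.7.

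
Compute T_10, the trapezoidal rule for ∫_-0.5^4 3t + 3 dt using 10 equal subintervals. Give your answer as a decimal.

37.125

Δt = (4 − (-0.5))/10 = 0.45.
f(-0.5) = 1.5, f(-0.05) = 2.85, f(0.4) = 4.2, f(0.85) = 5.55, f(1.3) = 6.9, f(1.75) = 8.25, f(2.2) = 9.6, f(2.65) = 10.95, f(3.1) = 12.3, f(3.55) = 13.65, f(4) = 15.
T_10 = (Δt/2)·[f(t_0) + 2f(t_1) + ... + 2f(t_{9}) + f(t_10)].
Sum = 37.125.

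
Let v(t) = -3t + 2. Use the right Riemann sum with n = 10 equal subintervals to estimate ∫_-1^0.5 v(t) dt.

3.7875

Δt = (0.5 − (-1))/10 = 0.15.
Right endpoints: -0.85, -0.7, -0.55, -0.4, -0.25, -0.1, 0.05, 0.2, 0.35, 0.5.
v(-0.85) = 4.55, v(-0.7) = 4.1, v(-0.55) = 3.65, v(-0.4) = 3.2, v(-0.25) = 2.75, v(-0.1) = 2.3, v(0.05) = 1.85, v(0.2) = 1.4, v(0.35) = 0.95, v(0.5) = 0.5.
Sum = Δt · [v(-0.85) + v(-0.7) + v(-0.55) + ...].
Sum = 3.7875.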